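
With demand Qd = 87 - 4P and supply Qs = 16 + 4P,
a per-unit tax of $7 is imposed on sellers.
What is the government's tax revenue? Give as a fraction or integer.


With tax on sellers, new supply: Qs' = 16 + 4(P - 7)
= 4P - 12
New equilibrium quantity:
Q_new = 75/2
Tax revenue = tax * Q_new = 7 * 75/2 = 525/2

525/2


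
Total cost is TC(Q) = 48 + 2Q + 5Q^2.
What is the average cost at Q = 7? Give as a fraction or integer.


TC(7) = 48 + 2*7 + 5*7^2
TC(7) = 48 + 14 + 245 = 307
AC = TC/Q = 307/7 = 307/7

307/7


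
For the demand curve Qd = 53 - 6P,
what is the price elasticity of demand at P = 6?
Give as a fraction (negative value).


dQ/dP = -6
At P = 6: Q = 53 - 6*6 = 17
E = (dQ/dP)(P/Q) = (-6)(6/17) = -36/17

-36/17


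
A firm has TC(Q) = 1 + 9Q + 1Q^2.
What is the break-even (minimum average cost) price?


AC(Q) = 1/Q + 9 + 1Q
To minimize: dAC/dQ = -1/Q^2 + 1 = 0
Q^2 = 1/1 = 1
Q* = 1
Min AC = 1/1 + 9 + 1*1
Min AC = 1 + 9 + 1 = 11

11


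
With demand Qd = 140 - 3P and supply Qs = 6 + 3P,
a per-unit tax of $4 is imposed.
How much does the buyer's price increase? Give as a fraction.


With a per-unit tax, the buyer's price increase depends on relative slopes.
Supply slope: d = 3, Demand slope: b = 3
Buyer's price increase = d * tax / (b + d)
= 3 * 4 / (3 + 3)
= 12 / 6 = 2

2


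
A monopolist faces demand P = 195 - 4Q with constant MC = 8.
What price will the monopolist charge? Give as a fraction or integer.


MR = 195 - 8Q
Set MR = MC: 195 - 8Q = 8
Q* = 187/8
Substitute into demand:
P* = 195 - 4*187/8 = 203/2

203/2


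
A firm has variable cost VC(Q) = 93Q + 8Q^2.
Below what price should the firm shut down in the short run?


AVC(Q) = VC(Q)/Q = 93 + 8Q
AVC is increasing in Q, so minimum AVC is at Q -> 0+.
Min AVC = 93
The firm should shut down if P < 93.

93


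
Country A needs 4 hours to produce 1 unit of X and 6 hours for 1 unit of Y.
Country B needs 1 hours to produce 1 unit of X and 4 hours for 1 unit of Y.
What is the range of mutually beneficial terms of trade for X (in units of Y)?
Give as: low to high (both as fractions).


Opportunity cost of X for Country A = hours_X / hours_Y = 4/6 = 2/3 units of Y
Opportunity cost of X for Country B = hours_X / hours_Y = 1/4 = 1/4 units of Y
Terms of trade must be between the two opportunity costs.
Range: 1/4 to 2/3

1/4 to 2/3


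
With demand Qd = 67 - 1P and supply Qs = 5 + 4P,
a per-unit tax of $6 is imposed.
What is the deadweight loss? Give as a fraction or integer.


Pre-tax equilibrium quantity: Q* = 273/5
Post-tax equilibrium quantity: Q_tax = 249/5
Reduction in quantity: Q* - Q_tax = 24/5
DWL = (1/2) * tax * (Q* - Q_tax)
DWL = (1/2) * 6 * 24/5 = 72/5

72/5


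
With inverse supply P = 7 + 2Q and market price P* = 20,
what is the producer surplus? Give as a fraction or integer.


Minimum supply price (at Q=0): P_min = 7
Quantity supplied at P* = 20:
Q* = (20 - 7)/2 = 13/2
PS = (1/2) * Q* * (P* - P_min)
PS = (1/2) * 13/2 * (20 - 7)
PS = (1/2) * 13/2 * 13 = 169/4

169/4


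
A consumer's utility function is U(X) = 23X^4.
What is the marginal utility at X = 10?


MU = dU/dX = 23*4*X^(4-1)
MU = 92*X^3
At X = 10:
MU = 92 * 10^3
MU = 92 * 1000 = 92000

92000


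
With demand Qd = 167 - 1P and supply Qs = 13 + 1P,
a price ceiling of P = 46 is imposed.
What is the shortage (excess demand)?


At P = 46:
Qd = 167 - 1*46 = 121
Qs = 13 + 1*46 = 59
Shortage = Qd - Qs = 121 - 59 = 62

62


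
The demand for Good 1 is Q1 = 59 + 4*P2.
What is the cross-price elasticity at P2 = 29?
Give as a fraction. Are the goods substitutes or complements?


dQ1/dP2 = 4
At P2 = 29: Q1 = 59 + 4*29 = 175
Exy = (dQ1/dP2)(P2/Q1) = 4 * 29 / 175 = 116/175
Since Exy > 0, the goods are substitutes.

116/175 (substitutes)


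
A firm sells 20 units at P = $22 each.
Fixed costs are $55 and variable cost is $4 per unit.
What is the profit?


Total Revenue = P * Q = 22 * 20 = $440
Total Cost = FC + VC*Q = 55 + 4*20 = $135
Profit = TR - TC = 440 - 135 = $305

$305


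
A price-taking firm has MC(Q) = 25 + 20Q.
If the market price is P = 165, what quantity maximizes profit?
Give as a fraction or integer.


In perfect competition, profit is maximized where P = MC.
165 = 25 + 20Q
140 = 20Q
Q* = 140/20 = 7

7


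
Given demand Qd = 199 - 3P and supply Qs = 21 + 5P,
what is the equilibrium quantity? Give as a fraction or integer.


First find equilibrium price:
199 - 3P = 21 + 5P
P* = 178/8 = 89/4
Then substitute into demand:
Q* = 199 - 3 * 89/4 = 529/4

529/4


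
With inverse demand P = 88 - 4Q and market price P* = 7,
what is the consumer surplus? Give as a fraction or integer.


Maximum willingness to pay (at Q=0): P_max = 88
Quantity demanded at P* = 7:
Q* = (88 - 7)/4 = 81/4
CS = (1/2) * Q* * (P_max - P*)
CS = (1/2) * 81/4 * (88 - 7)
CS = (1/2) * 81/4 * 81 = 6561/8

6561/8


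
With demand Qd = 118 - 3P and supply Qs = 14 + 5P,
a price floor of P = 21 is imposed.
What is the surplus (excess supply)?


At P = 21:
Qd = 118 - 3*21 = 55
Qs = 14 + 5*21 = 119
Surplus = Qs - Qd = 119 - 55 = 64

64


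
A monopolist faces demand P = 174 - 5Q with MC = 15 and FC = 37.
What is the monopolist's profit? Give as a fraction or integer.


MR = MC: 174 - 10Q = 15
Q* = 159/10
P* = 174 - 5*159/10 = 189/2
Profit = (P* - MC)*Q* - FC
= (189/2 - 15)*159/10 - 37
= 159/2*159/10 - 37
= 25281/20 - 37 = 24541/20

24541/20


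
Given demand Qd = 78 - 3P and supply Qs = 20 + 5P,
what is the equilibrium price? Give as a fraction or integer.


At equilibrium, Qd = Qs.
78 - 3P = 20 + 5P
78 - 20 = 3P + 5P
58 = 8P
P* = 58/8 = 29/4

29/4


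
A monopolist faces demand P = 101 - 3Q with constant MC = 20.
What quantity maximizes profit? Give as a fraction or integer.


TR = P*Q = (101 - 3Q)Q = 101Q - 3Q^2
MR = dTR/dQ = 101 - 6Q
Set MR = MC:
101 - 6Q = 20
81 = 6Q
Q* = 81/6 = 27/2

27/2


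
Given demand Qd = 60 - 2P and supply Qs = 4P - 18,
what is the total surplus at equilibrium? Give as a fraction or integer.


Find equilibrium: 60 - 2P = 4P - 18
60 + 18 = 6P
P* = 78/6 = 13
Q* = 4*13 - 18 = 34
Inverse demand: P = 30 - Q/2, so P_max = 30
Inverse supply: P = 9/2 + Q/4, so P_min = 9/2
CS = (1/2) * 34 * (30 - 13) = 289
PS = (1/2) * 34 * (13 - 9/2) = 289/2
TS = CS + PS = 289 + 289/2 = 867/2

867/2


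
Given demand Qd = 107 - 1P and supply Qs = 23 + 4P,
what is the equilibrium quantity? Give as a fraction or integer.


First find equilibrium price:
107 - 1P = 23 + 4P
P* = 84/5 = 84/5
Then substitute into demand:
Q* = 107 - 1 * 84/5 = 451/5

451/5


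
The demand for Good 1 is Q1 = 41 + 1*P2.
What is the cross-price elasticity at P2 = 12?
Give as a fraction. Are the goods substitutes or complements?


dQ1/dP2 = 1
At P2 = 12: Q1 = 41 + 1*12 = 53
Exy = (dQ1/dP2)(P2/Q1) = 1 * 12 / 53 = 12/53
Since Exy > 0, the goods are substitutes.

12/53 (substitutes)


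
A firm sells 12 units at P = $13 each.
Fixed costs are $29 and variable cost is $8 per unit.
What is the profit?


Total Revenue = P * Q = 13 * 12 = $156
Total Cost = FC + VC*Q = 29 + 8*12 = $125
Profit = TR - TC = 156 - 125 = $31

$31


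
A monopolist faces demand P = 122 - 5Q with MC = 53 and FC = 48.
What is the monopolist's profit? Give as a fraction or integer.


MR = MC: 122 - 10Q = 53
Q* = 69/10
P* = 122 - 5*69/10 = 175/2
Profit = (P* - MC)*Q* - FC
= (175/2 - 53)*69/10 - 48
= 69/2*69/10 - 48
= 4761/20 - 48 = 3801/20

3801/20


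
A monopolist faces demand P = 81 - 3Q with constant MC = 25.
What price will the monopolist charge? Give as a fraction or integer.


MR = 81 - 6Q
Set MR = MC: 81 - 6Q = 25
Q* = 28/3
Substitute into demand:
P* = 81 - 3*28/3 = 53

53


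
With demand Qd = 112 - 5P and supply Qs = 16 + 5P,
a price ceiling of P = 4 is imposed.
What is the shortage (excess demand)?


At P = 4:
Qd = 112 - 5*4 = 92
Qs = 16 + 5*4 = 36
Shortage = Qd - Qs = 92 - 36 = 56

56


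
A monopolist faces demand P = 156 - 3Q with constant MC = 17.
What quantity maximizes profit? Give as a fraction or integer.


TR = P*Q = (156 - 3Q)Q = 156Q - 3Q^2
MR = dTR/dQ = 156 - 6Q
Set MR = MC:
156 - 6Q = 17
139 = 6Q
Q* = 139/6 = 139/6

139/6


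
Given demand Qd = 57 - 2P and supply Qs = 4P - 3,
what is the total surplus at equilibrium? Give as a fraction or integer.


Find equilibrium: 57 - 2P = 4P - 3
57 + 3 = 6P
P* = 60/6 = 10
Q* = 4*10 - 3 = 37
Inverse demand: P = 57/2 - Q/2, so P_max = 57/2
Inverse supply: P = 3/4 + Q/4, so P_min = 3/4
CS = (1/2) * 37 * (57/2 - 10) = 1369/4
PS = (1/2) * 37 * (10 - 3/4) = 1369/8
TS = CS + PS = 1369/4 + 1369/8 = 4107/8

4107/8


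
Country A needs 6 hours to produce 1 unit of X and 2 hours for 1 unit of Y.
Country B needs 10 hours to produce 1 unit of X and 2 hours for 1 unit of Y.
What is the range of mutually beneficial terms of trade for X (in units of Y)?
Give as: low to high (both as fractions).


Opportunity cost of X for Country A = hours_X / hours_Y = 6/2 = 3 units of Y
Opportunity cost of X for Country B = hours_X / hours_Y = 10/2 = 5 units of Y
Terms of trade must be between the two opportunity costs.
Range: 3 to 5

3 to 5


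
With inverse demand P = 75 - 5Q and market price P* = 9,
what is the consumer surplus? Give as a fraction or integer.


Maximum willingness to pay (at Q=0): P_max = 75
Quantity demanded at P* = 9:
Q* = (75 - 9)/5 = 66/5
CS = (1/2) * Q* * (P_max - P*)
CS = (1/2) * 66/5 * (75 - 9)
CS = (1/2) * 66/5 * 66 = 2178/5

2178/5


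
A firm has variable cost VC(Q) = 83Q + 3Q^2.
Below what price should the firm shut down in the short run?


AVC(Q) = VC(Q)/Q = 83 + 3Q
AVC is increasing in Q, so minimum AVC is at Q -> 0+.
Min AVC = 83
The firm should shut down if P < 83.

83


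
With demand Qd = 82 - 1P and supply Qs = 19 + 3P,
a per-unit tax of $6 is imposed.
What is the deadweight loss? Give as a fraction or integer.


Pre-tax equilibrium quantity: Q* = 265/4
Post-tax equilibrium quantity: Q_tax = 247/4
Reduction in quantity: Q* - Q_tax = 9/2
DWL = (1/2) * tax * (Q* - Q_tax)
DWL = (1/2) * 6 * 9/2 = 27/2

27/2


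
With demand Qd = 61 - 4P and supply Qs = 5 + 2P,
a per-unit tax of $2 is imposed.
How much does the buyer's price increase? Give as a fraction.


With a per-unit tax, the buyer's price increase depends on relative slopes.
Supply slope: d = 2, Demand slope: b = 4
Buyer's price increase = d * tax / (b + d)
= 2 * 2 / (4 + 2)
= 4 / 6 = 2/3

2/3


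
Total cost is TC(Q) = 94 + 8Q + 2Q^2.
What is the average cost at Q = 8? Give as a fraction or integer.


TC(8) = 94 + 8*8 + 2*8^2
TC(8) = 94 + 64 + 128 = 286
AC = TC/Q = 286/8 = 143/4

143/4


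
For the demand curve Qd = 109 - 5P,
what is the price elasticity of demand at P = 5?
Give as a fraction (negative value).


dQ/dP = -5
At P = 5: Q = 109 - 5*5 = 84
E = (dQ/dP)(P/Q) = (-5)(5/84) = -25/84

-25/84


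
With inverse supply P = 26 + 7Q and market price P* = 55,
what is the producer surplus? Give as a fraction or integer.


Minimum supply price (at Q=0): P_min = 26
Quantity supplied at P* = 55:
Q* = (55 - 26)/7 = 29/7
PS = (1/2) * Q* * (P* - P_min)
PS = (1/2) * 29/7 * (55 - 26)
PS = (1/2) * 29/7 * 29 = 841/14

841/14


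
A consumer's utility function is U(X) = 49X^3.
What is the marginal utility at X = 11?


MU = dU/dX = 49*3*X^(3-1)
MU = 147*X^2
At X = 11:
MU = 147 * 11^2
MU = 147 * 121 = 17787

17787


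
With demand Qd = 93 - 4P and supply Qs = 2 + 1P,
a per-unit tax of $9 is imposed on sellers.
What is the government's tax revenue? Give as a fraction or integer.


With tax on sellers, new supply: Qs' = 2 + 1(P - 9)
= 1P - 7
New equilibrium quantity:
Q_new = 13
Tax revenue = tax * Q_new = 9 * 13 = 117

117


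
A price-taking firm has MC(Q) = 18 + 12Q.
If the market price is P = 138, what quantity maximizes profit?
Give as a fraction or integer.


In perfect competition, profit is maximized where P = MC.
138 = 18 + 12Q
120 = 12Q
Q* = 120/12 = 10

10


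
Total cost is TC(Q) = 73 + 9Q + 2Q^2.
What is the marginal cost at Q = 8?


MC = dTC/dQ = 9 + 2*2*Q
At Q = 8:
MC = 9 + 4*8
MC = 9 + 32 = 41

41


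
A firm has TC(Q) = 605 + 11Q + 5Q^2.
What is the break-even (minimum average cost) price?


AC(Q) = 605/Q + 11 + 5Q
To minimize: dAC/dQ = -605/Q^2 + 5 = 0
Q^2 = 605/5 = 121
Q* = 11
Min AC = 605/11 + 11 + 5*11
Min AC = 55 + 11 + 55 = 121

121


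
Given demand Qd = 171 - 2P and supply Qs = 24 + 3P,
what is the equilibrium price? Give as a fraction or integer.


At equilibrium, Qd = Qs.
171 - 2P = 24 + 3P
171 - 24 = 2P + 3P
147 = 5P
P* = 147/5 = 147/5

147/5


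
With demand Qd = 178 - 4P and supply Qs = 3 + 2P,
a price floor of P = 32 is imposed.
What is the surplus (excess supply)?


At P = 32:
Qd = 178 - 4*32 = 50
Qs = 3 + 2*32 = 67
Surplus = Qs - Qd = 67 - 50 = 17

17


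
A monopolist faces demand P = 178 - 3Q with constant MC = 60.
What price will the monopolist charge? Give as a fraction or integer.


MR = 178 - 6Q
Set MR = MC: 178 - 6Q = 60
Q* = 59/3
Substitute into demand:
P* = 178 - 3*59/3 = 119

119


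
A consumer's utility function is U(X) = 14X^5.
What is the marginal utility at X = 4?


MU = dU/dX = 14*5*X^(5-1)
MU = 70*X^4
At X = 4:
MU = 70 * 4^4
MU = 70 * 256 = 17920

17920


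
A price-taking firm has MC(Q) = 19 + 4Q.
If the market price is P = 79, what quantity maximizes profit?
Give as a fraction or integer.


In perfect competition, profit is maximized where P = MC.
79 = 19 + 4Q
60 = 4Q
Q* = 60/4 = 15

15


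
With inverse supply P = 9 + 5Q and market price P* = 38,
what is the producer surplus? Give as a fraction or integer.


Minimum supply price (at Q=0): P_min = 9
Quantity supplied at P* = 38:
Q* = (38 - 9)/5 = 29/5
PS = (1/2) * Q* * (P* - P_min)
PS = (1/2) * 29/5 * (38 - 9)
PS = (1/2) * 29/5 * 29 = 841/10

841/10


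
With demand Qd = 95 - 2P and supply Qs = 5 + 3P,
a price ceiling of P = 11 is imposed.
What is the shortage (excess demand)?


At P = 11:
Qd = 95 - 2*11 = 73
Qs = 5 + 3*11 = 38
Shortage = Qd - Qs = 73 - 38 = 35

35


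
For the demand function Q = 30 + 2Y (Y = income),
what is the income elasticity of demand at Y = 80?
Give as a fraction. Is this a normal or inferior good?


dQ/dY = 2
At Y = 80: Q = 30 + 2*80 = 190
Ey = (dQ/dY)(Y/Q) = 2 * 80 / 190 = 16/19
Since Ey > 0, this is a normal good.

16/19 (normal good)


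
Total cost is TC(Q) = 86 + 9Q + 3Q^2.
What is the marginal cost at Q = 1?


MC = dTC/dQ = 9 + 2*3*Q
At Q = 1:
MC = 9 + 6*1
MC = 9 + 6 = 15

15


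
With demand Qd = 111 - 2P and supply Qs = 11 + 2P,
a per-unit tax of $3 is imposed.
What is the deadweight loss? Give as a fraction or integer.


Pre-tax equilibrium quantity: Q* = 61
Post-tax equilibrium quantity: Q_tax = 58
Reduction in quantity: Q* - Q_tax = 3
DWL = (1/2) * tax * (Q* - Q_tax)
DWL = (1/2) * 3 * 3 = 9/2

9/2


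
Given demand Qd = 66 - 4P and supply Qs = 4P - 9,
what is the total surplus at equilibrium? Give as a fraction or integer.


Find equilibrium: 66 - 4P = 4P - 9
66 + 9 = 8P
P* = 75/8 = 75/8
Q* = 4*75/8 - 9 = 57/2
Inverse demand: P = 33/2 - Q/4, so P_max = 33/2
Inverse supply: P = 9/4 + Q/4, so P_min = 9/4
CS = (1/2) * 57/2 * (33/2 - 75/8) = 3249/32
PS = (1/2) * 57/2 * (75/8 - 9/4) = 3249/32
TS = CS + PS = 3249/32 + 3249/32 = 3249/16

3249/16


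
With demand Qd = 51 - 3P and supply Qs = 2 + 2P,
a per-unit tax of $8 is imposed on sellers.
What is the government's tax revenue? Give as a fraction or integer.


With tax on sellers, new supply: Qs' = 2 + 2(P - 8)
= 2P - 14
New equilibrium quantity:
Q_new = 12
Tax revenue = tax * Q_new = 8 * 12 = 96

96


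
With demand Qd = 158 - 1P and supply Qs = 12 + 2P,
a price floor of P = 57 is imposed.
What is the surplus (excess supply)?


At P = 57:
Qd = 158 - 1*57 = 101
Qs = 12 + 2*57 = 126
Surplus = Qs - Qd = 126 - 101 = 25

25


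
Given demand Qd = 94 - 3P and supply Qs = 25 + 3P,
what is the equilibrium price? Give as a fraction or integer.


At equilibrium, Qd = Qs.
94 - 3P = 25 + 3P
94 - 25 = 3P + 3P
69 = 6P
P* = 69/6 = 23/2

23/2


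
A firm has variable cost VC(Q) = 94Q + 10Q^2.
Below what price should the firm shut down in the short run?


AVC(Q) = VC(Q)/Q = 94 + 10Q
AVC is increasing in Q, so minimum AVC is at Q -> 0+.
Min AVC = 94
The firm should shut down if P < 94.

94


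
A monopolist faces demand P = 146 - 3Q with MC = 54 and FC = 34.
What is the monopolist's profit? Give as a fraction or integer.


MR = MC: 146 - 6Q = 54
Q* = 46/3
P* = 146 - 3*46/3 = 100
Profit = (P* - MC)*Q* - FC
= (100 - 54)*46/3 - 34
= 46*46/3 - 34
= 2116/3 - 34 = 2014/3

2014/3


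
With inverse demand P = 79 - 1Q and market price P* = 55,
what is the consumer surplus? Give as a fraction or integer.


Maximum willingness to pay (at Q=0): P_max = 79
Quantity demanded at P* = 55:
Q* = (79 - 55)/1 = 24
CS = (1/2) * Q* * (P_max - P*)
CS = (1/2) * 24 * (79 - 55)
CS = (1/2) * 24 * 24 = 288

288


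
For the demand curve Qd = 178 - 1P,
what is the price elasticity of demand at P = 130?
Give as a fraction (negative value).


dQ/dP = -1
At P = 130: Q = 178 - 1*130 = 48
E = (dQ/dP)(P/Q) = (-1)(130/48) = -65/24

-65/24


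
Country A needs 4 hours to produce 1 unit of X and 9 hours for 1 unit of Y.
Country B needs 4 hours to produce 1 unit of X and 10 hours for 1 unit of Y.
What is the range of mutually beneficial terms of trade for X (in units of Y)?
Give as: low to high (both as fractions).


Opportunity cost of X for Country A = hours_X / hours_Y = 4/9 = 4/9 units of Y
Opportunity cost of X for Country B = hours_X / hours_Y = 4/10 = 2/5 units of Y
Terms of trade must be between the two opportunity costs.
Range: 2/5 to 4/9

2/5 to 4/9


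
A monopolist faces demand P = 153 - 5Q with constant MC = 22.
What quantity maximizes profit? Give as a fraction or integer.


TR = P*Q = (153 - 5Q)Q = 153Q - 5Q^2
MR = dTR/dQ = 153 - 10Q
Set MR = MC:
153 - 10Q = 22
131 = 10Q
Q* = 131/10 = 131/10

131/10


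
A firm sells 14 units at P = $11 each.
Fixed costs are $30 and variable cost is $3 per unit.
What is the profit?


Total Revenue = P * Q = 11 * 14 = $154
Total Cost = FC + VC*Q = 30 + 3*14 = $72
Profit = TR - TC = 154 - 72 = $82

$82


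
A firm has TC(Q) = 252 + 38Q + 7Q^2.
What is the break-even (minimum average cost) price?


AC(Q) = 252/Q + 38 + 7Q
To minimize: dAC/dQ = -252/Q^2 + 7 = 0
Q^2 = 252/7 = 36
Q* = 6
Min AC = 252/6 + 38 + 7*6
Min AC = 42 + 38 + 42 = 122

122


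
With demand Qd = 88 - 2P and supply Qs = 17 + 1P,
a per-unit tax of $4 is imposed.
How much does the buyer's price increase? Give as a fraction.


With a per-unit tax, the buyer's price increase depends on relative slopes.
Supply slope: d = 1, Demand slope: b = 2
Buyer's price increase = d * tax / (b + d)
= 1 * 4 / (2 + 1)
= 4 / 3 = 4/3

4/3


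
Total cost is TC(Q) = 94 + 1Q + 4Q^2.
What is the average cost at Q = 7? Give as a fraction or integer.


TC(7) = 94 + 1*7 + 4*7^2
TC(7) = 94 + 7 + 196 = 297
AC = TC/Q = 297/7 = 297/7

297/7


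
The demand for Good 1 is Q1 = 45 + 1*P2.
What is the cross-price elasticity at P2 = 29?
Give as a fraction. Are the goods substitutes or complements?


dQ1/dP2 = 1
At P2 = 29: Q1 = 45 + 1*29 = 74
Exy = (dQ1/dP2)(P2/Q1) = 1 * 29 / 74 = 29/74
Since Exy > 0, the goods are substitutes.

29/74 (substitutes)


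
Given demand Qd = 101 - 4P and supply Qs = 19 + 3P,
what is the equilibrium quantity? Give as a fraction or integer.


First find equilibrium price:
101 - 4P = 19 + 3P
P* = 82/7 = 82/7
Then substitute into demand:
Q* = 101 - 4 * 82/7 = 379/7

379/7


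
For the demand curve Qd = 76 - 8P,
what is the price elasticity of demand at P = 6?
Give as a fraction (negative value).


dQ/dP = -8
At P = 6: Q = 76 - 8*6 = 28
E = (dQ/dP)(P/Q) = (-8)(6/28) = -12/7

-12/7


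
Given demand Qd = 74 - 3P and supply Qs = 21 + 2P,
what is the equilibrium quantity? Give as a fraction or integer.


First find equilibrium price:
74 - 3P = 21 + 2P
P* = 53/5 = 53/5
Then substitute into demand:
Q* = 74 - 3 * 53/5 = 211/5

211/5


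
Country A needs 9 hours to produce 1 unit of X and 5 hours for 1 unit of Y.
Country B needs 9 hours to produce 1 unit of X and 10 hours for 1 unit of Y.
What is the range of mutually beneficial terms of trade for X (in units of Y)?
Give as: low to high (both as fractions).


Opportunity cost of X for Country A = hours_X / hours_Y = 9/5 = 9/5 units of Y
Opportunity cost of X for Country B = hours_X / hours_Y = 9/10 = 9/10 units of Y
Terms of trade must be between the two opportunity costs.
Range: 9/10 to 9/5

9/10 to 9/5


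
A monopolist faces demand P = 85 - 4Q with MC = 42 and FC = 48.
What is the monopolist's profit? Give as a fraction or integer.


MR = MC: 85 - 8Q = 42
Q* = 43/8
P* = 85 - 4*43/8 = 127/2
Profit = (P* - MC)*Q* - FC
= (127/2 - 42)*43/8 - 48
= 43/2*43/8 - 48
= 1849/16 - 48 = 1081/16

1081/16


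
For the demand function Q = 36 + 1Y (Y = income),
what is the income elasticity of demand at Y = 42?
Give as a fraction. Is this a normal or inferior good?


dQ/dY = 1
At Y = 42: Q = 36 + 1*42 = 78
Ey = (dQ/dY)(Y/Q) = 1 * 42 / 78 = 7/13
Since Ey > 0, this is a normal good.

7/13 (normal good)


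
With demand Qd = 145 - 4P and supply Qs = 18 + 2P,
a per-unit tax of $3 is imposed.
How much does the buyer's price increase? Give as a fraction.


With a per-unit tax, the buyer's price increase depends on relative slopes.
Supply slope: d = 2, Demand slope: b = 4
Buyer's price increase = d * tax / (b + d)
= 2 * 3 / (4 + 2)
= 6 / 6 = 1

1


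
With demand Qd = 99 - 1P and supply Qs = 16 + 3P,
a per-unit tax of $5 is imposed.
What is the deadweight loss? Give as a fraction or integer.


Pre-tax equilibrium quantity: Q* = 313/4
Post-tax equilibrium quantity: Q_tax = 149/2
Reduction in quantity: Q* - Q_tax = 15/4
DWL = (1/2) * tax * (Q* - Q_tax)
DWL = (1/2) * 5 * 15/4 = 75/8

75/8


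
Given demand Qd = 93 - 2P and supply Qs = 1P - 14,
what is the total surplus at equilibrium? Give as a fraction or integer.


Find equilibrium: 93 - 2P = 1P - 14
93 + 14 = 3P
P* = 107/3 = 107/3
Q* = 1*107/3 - 14 = 65/3
Inverse demand: P = 93/2 - Q/2, so P_max = 93/2
Inverse supply: P = 14 + Q/1, so P_min = 14
CS = (1/2) * 65/3 * (93/2 - 107/3) = 4225/36
PS = (1/2) * 65/3 * (107/3 - 14) = 4225/18
TS = CS + PS = 4225/36 + 4225/18 = 4225/12

4225/12


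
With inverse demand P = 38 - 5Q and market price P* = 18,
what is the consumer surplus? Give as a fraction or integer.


Maximum willingness to pay (at Q=0): P_max = 38
Quantity demanded at P* = 18:
Q* = (38 - 18)/5 = 4
CS = (1/2) * Q* * (P_max - P*)
CS = (1/2) * 4 * (38 - 18)
CS = (1/2) * 4 * 20 = 40

40


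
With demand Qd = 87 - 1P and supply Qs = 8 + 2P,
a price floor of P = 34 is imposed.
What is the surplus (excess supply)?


At P = 34:
Qd = 87 - 1*34 = 53
Qs = 8 + 2*34 = 76
Surplus = Qs - Qd = 76 - 53 = 23

23


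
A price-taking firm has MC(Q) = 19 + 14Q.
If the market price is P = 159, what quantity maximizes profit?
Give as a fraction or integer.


In perfect competition, profit is maximized where P = MC.
159 = 19 + 14Q
140 = 14Q
Q* = 140/14 = 10

10


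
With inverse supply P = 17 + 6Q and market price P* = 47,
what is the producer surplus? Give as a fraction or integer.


Minimum supply price (at Q=0): P_min = 17
Quantity supplied at P* = 47:
Q* = (47 - 17)/6 = 5
PS = (1/2) * Q* * (P* - P_min)
PS = (1/2) * 5 * (47 - 17)
PS = (1/2) * 5 * 30 = 75

75


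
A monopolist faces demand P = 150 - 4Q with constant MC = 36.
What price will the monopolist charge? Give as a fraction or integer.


MR = 150 - 8Q
Set MR = MC: 150 - 8Q = 36
Q* = 57/4
Substitute into demand:
P* = 150 - 4*57/4 = 93

93


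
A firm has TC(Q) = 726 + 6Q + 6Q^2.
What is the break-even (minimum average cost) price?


AC(Q) = 726/Q + 6 + 6Q
To minimize: dAC/dQ = -726/Q^2 + 6 = 0
Q^2 = 726/6 = 121
Q* = 11
Min AC = 726/11 + 6 + 6*11
Min AC = 66 + 6 + 66 = 138

138


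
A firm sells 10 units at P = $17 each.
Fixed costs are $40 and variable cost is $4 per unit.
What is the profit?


Total Revenue = P * Q = 17 * 10 = $170
Total Cost = FC + VC*Q = 40 + 4*10 = $80
Profit = TR - TC = 170 - 80 = $90

$90


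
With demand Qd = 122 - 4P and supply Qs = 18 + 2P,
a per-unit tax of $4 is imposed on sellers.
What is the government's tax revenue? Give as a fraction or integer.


With tax on sellers, new supply: Qs' = 18 + 2(P - 4)
= 10 + 2P
New equilibrium quantity:
Q_new = 142/3
Tax revenue = tax * Q_new = 4 * 142/3 = 568/3

568/3


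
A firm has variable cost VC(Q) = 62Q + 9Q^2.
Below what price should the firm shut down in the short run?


AVC(Q) = VC(Q)/Q = 62 + 9Q
AVC is increasing in Q, so minimum AVC is at Q -> 0+.
Min AVC = 62
The firm should shut down if P < 62.

62


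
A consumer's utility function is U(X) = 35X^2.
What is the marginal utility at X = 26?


MU = dU/dX = 35*2*X^(2-1)
MU = 70*X^1
At X = 26:
MU = 70 * 26^1
MU = 70 * 26 = 1820

1820


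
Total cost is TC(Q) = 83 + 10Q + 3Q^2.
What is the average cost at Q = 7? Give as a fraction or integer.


TC(7) = 83 + 10*7 + 3*7^2
TC(7) = 83 + 70 + 147 = 300
AC = TC/Q = 300/7 = 300/7

300/7


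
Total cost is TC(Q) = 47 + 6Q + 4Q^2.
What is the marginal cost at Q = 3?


MC = dTC/dQ = 6 + 2*4*Q
At Q = 3:
MC = 6 + 8*3
MC = 6 + 24 = 30

30


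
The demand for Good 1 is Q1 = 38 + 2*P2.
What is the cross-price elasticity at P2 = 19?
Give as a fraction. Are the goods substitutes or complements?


dQ1/dP2 = 2
At P2 = 19: Q1 = 38 + 2*19 = 76
Exy = (dQ1/dP2)(P2/Q1) = 2 * 19 / 76 = 1/2
Since Exy > 0, the goods are substitutes.

1/2 (substitutes)


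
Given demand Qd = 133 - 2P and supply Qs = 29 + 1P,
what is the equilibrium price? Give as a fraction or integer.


At equilibrium, Qd = Qs.
133 - 2P = 29 + 1P
133 - 29 = 2P + 1P
104 = 3P
P* = 104/3 = 104/3

104/3


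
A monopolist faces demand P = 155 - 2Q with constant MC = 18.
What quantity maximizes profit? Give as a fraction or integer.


TR = P*Q = (155 - 2Q)Q = 155Q - 2Q^2
MR = dTR/dQ = 155 - 4Q
Set MR = MC:
155 - 4Q = 18
137 = 4Q
Q* = 137/4 = 137/4

137/4


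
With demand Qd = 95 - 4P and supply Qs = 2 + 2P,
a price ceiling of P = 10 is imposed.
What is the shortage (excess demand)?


At P = 10:
Qd = 95 - 4*10 = 55
Qs = 2 + 2*10 = 22
Shortage = Qd - Qs = 55 - 22 = 33

33


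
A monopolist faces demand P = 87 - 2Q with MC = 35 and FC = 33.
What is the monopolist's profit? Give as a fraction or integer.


MR = MC: 87 - 4Q = 35
Q* = 13
P* = 87 - 2*13 = 61
Profit = (P* - MC)*Q* - FC
= (61 - 35)*13 - 33
= 26*13 - 33
= 338 - 33 = 305

305


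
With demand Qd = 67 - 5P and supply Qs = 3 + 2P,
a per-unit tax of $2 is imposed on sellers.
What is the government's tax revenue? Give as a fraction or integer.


With tax on sellers, new supply: Qs' = 3 + 2(P - 2)
= 2P - 1
New equilibrium quantity:
Q_new = 129/7
Tax revenue = tax * Q_new = 2 * 129/7 = 258/7

258/7


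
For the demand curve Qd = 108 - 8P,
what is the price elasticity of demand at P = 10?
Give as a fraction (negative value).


dQ/dP = -8
At P = 10: Q = 108 - 8*10 = 28
E = (dQ/dP)(P/Q) = (-8)(10/28) = -20/7

-20/7


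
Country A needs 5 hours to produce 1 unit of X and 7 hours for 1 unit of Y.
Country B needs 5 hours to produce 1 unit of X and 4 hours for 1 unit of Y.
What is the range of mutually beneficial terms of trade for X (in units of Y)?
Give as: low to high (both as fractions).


Opportunity cost of X for Country A = hours_X / hours_Y = 5/7 = 5/7 units of Y
Opportunity cost of X for Country B = hours_X / hours_Y = 5/4 = 5/4 units of Y
Terms of trade must be between the two opportunity costs.
Range: 5/7 to 5/4

5/7 to 5/4


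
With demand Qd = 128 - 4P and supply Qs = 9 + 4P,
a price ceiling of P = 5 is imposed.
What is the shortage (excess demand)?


At P = 5:
Qd = 128 - 4*5 = 108
Qs = 9 + 4*5 = 29
Shortage = Qd - Qs = 108 - 29 = 79

79


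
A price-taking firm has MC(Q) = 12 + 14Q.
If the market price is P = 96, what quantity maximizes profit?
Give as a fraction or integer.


In perfect competition, profit is maximized where P = MC.
96 = 12 + 14Q
84 = 14Q
Q* = 84/14 = 6

6


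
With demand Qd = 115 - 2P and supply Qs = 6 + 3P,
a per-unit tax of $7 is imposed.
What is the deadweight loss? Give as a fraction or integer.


Pre-tax equilibrium quantity: Q* = 357/5
Post-tax equilibrium quantity: Q_tax = 63
Reduction in quantity: Q* - Q_tax = 42/5
DWL = (1/2) * tax * (Q* - Q_tax)
DWL = (1/2) * 7 * 42/5 = 147/5

147/5


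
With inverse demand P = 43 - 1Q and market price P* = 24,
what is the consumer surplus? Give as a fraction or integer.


Maximum willingness to pay (at Q=0): P_max = 43
Quantity demanded at P* = 24:
Q* = (43 - 24)/1 = 19
CS = (1/2) * Q* * (P_max - P*)
CS = (1/2) * 19 * (43 - 24)
CS = (1/2) * 19 * 19 = 361/2

361/2


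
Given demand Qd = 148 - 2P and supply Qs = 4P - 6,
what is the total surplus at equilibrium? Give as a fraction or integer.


Find equilibrium: 148 - 2P = 4P - 6
148 + 6 = 6P
P* = 154/6 = 77/3
Q* = 4*77/3 - 6 = 290/3
Inverse demand: P = 74 - Q/2, so P_max = 74
Inverse supply: P = 3/2 + Q/4, so P_min = 3/2
CS = (1/2) * 290/3 * (74 - 77/3) = 21025/9
PS = (1/2) * 290/3 * (77/3 - 3/2) = 21025/18
TS = CS + PS = 21025/9 + 21025/18 = 21025/6

21025/6


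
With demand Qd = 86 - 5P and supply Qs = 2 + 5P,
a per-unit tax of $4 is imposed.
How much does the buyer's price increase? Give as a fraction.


With a per-unit tax, the buyer's price increase depends on relative slopes.
Supply slope: d = 5, Demand slope: b = 5
Buyer's price increase = d * tax / (b + d)
= 5 * 4 / (5 + 5)
= 20 / 10 = 2

2


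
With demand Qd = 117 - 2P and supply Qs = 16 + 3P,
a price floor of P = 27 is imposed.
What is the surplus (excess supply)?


At P = 27:
Qd = 117 - 2*27 = 63
Qs = 16 + 3*27 = 97
Surplus = Qs - Qd = 97 - 63 = 34

34


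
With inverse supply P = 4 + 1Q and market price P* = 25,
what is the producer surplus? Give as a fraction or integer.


Minimum supply price (at Q=0): P_min = 4
Quantity supplied at P* = 25:
Q* = (25 - 4)/1 = 21
PS = (1/2) * Q* * (P* - P_min)
PS = (1/2) * 21 * (25 - 4)
PS = (1/2) * 21 * 21 = 441/2

441/2


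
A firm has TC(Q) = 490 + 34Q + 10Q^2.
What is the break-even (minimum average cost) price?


AC(Q) = 490/Q + 34 + 10Q
To minimize: dAC/dQ = -490/Q^2 + 10 = 0
Q^2 = 490/10 = 49
Q* = 7
Min AC = 490/7 + 34 + 10*7
Min AC = 70 + 34 + 70 = 174

174


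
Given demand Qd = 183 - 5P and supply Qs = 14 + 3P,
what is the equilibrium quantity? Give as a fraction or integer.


First find equilibrium price:
183 - 5P = 14 + 3P
P* = 169/8 = 169/8
Then substitute into demand:
Q* = 183 - 5 * 169/8 = 619/8

619/8


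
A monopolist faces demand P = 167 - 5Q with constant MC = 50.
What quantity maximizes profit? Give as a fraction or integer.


TR = P*Q = (167 - 5Q)Q = 167Q - 5Q^2
MR = dTR/dQ = 167 - 10Q
Set MR = MC:
167 - 10Q = 50
117 = 10Q
Q* = 117/10 = 117/10

117/10


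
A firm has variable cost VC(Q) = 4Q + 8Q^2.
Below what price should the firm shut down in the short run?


AVC(Q) = VC(Q)/Q = 4 + 8Q
AVC is increasing in Q, so minimum AVC is at Q -> 0+.
Min AVC = 4
The firm should shut down if P < 4.

4


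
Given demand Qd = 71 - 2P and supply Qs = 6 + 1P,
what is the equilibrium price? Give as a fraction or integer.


At equilibrium, Qd = Qs.
71 - 2P = 6 + 1P
71 - 6 = 2P + 1P
65 = 3P
P* = 65/3 = 65/3

65/3


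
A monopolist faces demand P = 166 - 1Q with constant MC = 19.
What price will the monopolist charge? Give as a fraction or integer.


MR = 166 - 2Q
Set MR = MC: 166 - 2Q = 19
Q* = 147/2
Substitute into demand:
P* = 166 - 1*147/2 = 185/2

185/2


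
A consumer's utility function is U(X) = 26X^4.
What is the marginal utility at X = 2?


MU = dU/dX = 26*4*X^(4-1)
MU = 104*X^3
At X = 2:
MU = 104 * 2^3
MU = 104 * 8 = 832

832


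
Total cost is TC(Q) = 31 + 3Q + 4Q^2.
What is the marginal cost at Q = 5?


MC = dTC/dQ = 3 + 2*4*Q
At Q = 5:
MC = 3 + 8*5
MC = 3 + 40 = 43

43


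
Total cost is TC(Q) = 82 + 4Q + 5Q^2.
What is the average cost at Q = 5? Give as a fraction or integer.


TC(5) = 82 + 4*5 + 5*5^2
TC(5) = 82 + 20 + 125 = 227
AC = TC/Q = 227/5 = 227/5

227/5


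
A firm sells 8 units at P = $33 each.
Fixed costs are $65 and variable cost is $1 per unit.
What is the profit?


Total Revenue = P * Q = 33 * 8 = $264
Total Cost = FC + VC*Q = 65 + 1*8 = $73
Profit = TR - TC = 264 - 73 = $191

$191


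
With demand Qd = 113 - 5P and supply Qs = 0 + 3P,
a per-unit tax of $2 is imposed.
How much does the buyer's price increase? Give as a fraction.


With a per-unit tax, the buyer's price increase depends on relative slopes.
Supply slope: d = 3, Demand slope: b = 5
Buyer's price increase = d * tax / (b + d)
= 3 * 2 / (5 + 3)
= 6 / 8 = 3/4

3/4


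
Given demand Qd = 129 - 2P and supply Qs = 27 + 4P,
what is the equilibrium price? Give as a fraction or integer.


At equilibrium, Qd = Qs.
129 - 2P = 27 + 4P
129 - 27 = 2P + 4P
102 = 6P
P* = 102/6 = 17

17


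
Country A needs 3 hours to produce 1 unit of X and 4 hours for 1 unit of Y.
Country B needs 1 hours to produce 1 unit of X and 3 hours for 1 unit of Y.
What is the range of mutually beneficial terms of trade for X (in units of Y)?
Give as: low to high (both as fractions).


Opportunity cost of X for Country A = hours_X / hours_Y = 3/4 = 3/4 units of Y
Opportunity cost of X for Country B = hours_X / hours_Y = 1/3 = 1/3 units of Y
Terms of trade must be between the two opportunity costs.
Range: 1/3 to 3/4

1/3 to 3/4


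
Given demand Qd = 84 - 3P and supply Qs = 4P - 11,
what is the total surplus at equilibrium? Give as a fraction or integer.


Find equilibrium: 84 - 3P = 4P - 11
84 + 11 = 7P
P* = 95/7 = 95/7
Q* = 4*95/7 - 11 = 303/7
Inverse demand: P = 28 - Q/3, so P_max = 28
Inverse supply: P = 11/4 + Q/4, so P_min = 11/4
CS = (1/2) * 303/7 * (28 - 95/7) = 30603/98
PS = (1/2) * 303/7 * (95/7 - 11/4) = 91809/392
TS = CS + PS = 30603/98 + 91809/392 = 30603/56

30603/56


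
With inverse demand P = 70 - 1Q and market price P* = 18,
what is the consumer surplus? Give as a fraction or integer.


Maximum willingness to pay (at Q=0): P_max = 70
Quantity demanded at P* = 18:
Q* = (70 - 18)/1 = 52
CS = (1/2) * Q* * (P_max - P*)
CS = (1/2) * 52 * (70 - 18)
CS = (1/2) * 52 * 52 = 1352

1352


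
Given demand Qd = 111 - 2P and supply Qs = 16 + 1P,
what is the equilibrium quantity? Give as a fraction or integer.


First find equilibrium price:
111 - 2P = 16 + 1P
P* = 95/3 = 95/3
Then substitute into demand:
Q* = 111 - 2 * 95/3 = 143/3

143/3


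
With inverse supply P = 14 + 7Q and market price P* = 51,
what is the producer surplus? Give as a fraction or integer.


Minimum supply price (at Q=0): P_min = 14
Quantity supplied at P* = 51:
Q* = (51 - 14)/7 = 37/7
PS = (1/2) * Q* * (P* - P_min)
PS = (1/2) * 37/7 * (51 - 14)
PS = (1/2) * 37/7 * 37 = 1369/14

1369/14


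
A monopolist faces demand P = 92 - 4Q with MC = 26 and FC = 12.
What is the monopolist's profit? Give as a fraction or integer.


MR = MC: 92 - 8Q = 26
Q* = 33/4
P* = 92 - 4*33/4 = 59
Profit = (P* - MC)*Q* - FC
= (59 - 26)*33/4 - 12
= 33*33/4 - 12
= 1089/4 - 12 = 1041/4

1041/4


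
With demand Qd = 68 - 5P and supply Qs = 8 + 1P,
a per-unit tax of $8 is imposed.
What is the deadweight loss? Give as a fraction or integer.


Pre-tax equilibrium quantity: Q* = 18
Post-tax equilibrium quantity: Q_tax = 34/3
Reduction in quantity: Q* - Q_tax = 20/3
DWL = (1/2) * tax * (Q* - Q_tax)
DWL = (1/2) * 8 * 20/3 = 80/3

80/3


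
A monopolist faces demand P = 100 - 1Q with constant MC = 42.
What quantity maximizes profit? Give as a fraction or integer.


TR = P*Q = (100 - 1Q)Q = 100Q - 1Q^2
MR = dTR/dQ = 100 - 2Q
Set MR = MC:
100 - 2Q = 42
58 = 2Q
Q* = 58/2 = 29

29


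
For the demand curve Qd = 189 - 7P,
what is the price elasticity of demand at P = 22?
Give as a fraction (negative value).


dQ/dP = -7
At P = 22: Q = 189 - 7*22 = 35
E = (dQ/dP)(P/Q) = (-7)(22/35) = -22/5

-22/5


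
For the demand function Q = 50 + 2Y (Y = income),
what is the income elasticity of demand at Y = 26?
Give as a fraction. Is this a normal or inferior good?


dQ/dY = 2
At Y = 26: Q = 50 + 2*26 = 102
Ey = (dQ/dY)(Y/Q) = 2 * 26 / 102 = 26/51
Since Ey > 0, this is a normal good.

26/51 (normal good)


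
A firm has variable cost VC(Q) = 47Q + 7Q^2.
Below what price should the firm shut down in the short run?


AVC(Q) = VC(Q)/Q = 47 + 7Q
AVC is increasing in Q, so minimum AVC is at Q -> 0+.
Min AVC = 47
The firm should shut down if P < 47.

47


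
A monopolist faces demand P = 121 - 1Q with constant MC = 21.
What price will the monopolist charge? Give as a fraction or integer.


MR = 121 - 2Q
Set MR = MC: 121 - 2Q = 21
Q* = 50
Substitute into demand:
P* = 121 - 1*50 = 71

71


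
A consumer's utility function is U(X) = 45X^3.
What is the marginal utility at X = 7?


MU = dU/dX = 45*3*X^(3-1)
MU = 135*X^2
At X = 7:
MU = 135 * 7^2
MU = 135 * 49 = 6615

6615


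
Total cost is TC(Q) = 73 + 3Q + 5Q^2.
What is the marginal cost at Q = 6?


MC = dTC/dQ = 3 + 2*5*Q
At Q = 6:
MC = 3 + 10*6
MC = 3 + 60 = 63

63


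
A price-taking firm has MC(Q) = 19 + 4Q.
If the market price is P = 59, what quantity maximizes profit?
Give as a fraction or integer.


In perfect competition, profit is maximized where P = MC.
59 = 19 + 4Q
40 = 4Q
Q* = 40/4 = 10

10


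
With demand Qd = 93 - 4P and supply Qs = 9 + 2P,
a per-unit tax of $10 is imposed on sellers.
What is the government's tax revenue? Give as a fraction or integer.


With tax on sellers, new supply: Qs' = 9 + 2(P - 10)
= 2P - 11
New equilibrium quantity:
Q_new = 71/3
Tax revenue = tax * Q_new = 10 * 71/3 = 710/3

710/3


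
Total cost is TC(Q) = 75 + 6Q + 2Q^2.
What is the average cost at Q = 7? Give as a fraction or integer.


TC(7) = 75 + 6*7 + 2*7^2
TC(7) = 75 + 42 + 98 = 215
AC = TC/Q = 215/7 = 215/7

215/7


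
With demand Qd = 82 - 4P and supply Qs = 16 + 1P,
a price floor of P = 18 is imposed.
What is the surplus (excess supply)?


At P = 18:
Qd = 82 - 4*18 = 10
Qs = 16 + 1*18 = 34
Surplus = Qs - Qd = 34 - 10 = 24

24


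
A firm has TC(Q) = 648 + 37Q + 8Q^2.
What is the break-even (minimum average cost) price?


AC(Q) = 648/Q + 37 + 8Q
To minimize: dAC/dQ = -648/Q^2 + 8 = 0
Q^2 = 648/8 = 81
Q* = 9
Min AC = 648/9 + 37 + 8*9
Min AC = 72 + 37 + 72 = 181

181


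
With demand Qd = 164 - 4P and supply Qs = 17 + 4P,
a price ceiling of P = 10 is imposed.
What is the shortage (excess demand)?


At P = 10:
Qd = 164 - 4*10 = 124
Qs = 17 + 4*10 = 57
Shortage = Qd - Qs = 124 - 57 = 67

67


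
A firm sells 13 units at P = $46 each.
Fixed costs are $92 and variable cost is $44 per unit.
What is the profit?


Total Revenue = P * Q = 46 * 13 = $598
Total Cost = FC + VC*Q = 92 + 44*13 = $664
Profit = TR - TC = 598 - 664 = $-66

$-66


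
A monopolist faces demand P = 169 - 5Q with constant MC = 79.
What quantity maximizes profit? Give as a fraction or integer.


TR = P*Q = (169 - 5Q)Q = 169Q - 5Q^2
MR = dTR/dQ = 169 - 10Q
Set MR = MC:
169 - 10Q = 79
90 = 10Q
Q* = 90/10 = 9

9


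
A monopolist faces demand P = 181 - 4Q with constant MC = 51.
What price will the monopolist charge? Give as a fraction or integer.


MR = 181 - 8Q
Set MR = MC: 181 - 8Q = 51
Q* = 65/4
Substitute into demand:
P* = 181 - 4*65/4 = 116

116


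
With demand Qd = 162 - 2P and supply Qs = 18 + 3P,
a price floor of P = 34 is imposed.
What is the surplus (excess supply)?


At P = 34:
Qd = 162 - 2*34 = 94
Qs = 18 + 3*34 = 120
Surplus = Qs - Qd = 120 - 94 = 26

26


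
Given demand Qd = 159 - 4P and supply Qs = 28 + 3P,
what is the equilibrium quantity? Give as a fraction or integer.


First find equilibrium price:
159 - 4P = 28 + 3P
P* = 131/7 = 131/7
Then substitute into demand:
Q* = 159 - 4 * 131/7 = 589/7

589/7
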